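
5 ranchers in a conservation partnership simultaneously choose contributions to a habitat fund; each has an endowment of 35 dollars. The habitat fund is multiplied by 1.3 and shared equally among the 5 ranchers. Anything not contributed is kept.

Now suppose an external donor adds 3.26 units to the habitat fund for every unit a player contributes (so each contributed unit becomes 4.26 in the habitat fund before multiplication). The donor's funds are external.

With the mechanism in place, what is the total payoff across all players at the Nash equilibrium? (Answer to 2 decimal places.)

The effective private return per unit is now 1.3 × 4.26 / 5 = 1.1076 > 1, so every player's dominant strategy flips to full contribution.
So the Nash equilibrium is full contribution by all 5; the group earns 1.3 × 4.26 × 175 = 969.15.

969.15 dollars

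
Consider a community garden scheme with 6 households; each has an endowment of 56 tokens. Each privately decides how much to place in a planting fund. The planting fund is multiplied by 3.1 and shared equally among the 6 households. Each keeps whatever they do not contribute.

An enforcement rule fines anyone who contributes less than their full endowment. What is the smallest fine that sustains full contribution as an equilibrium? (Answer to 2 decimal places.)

Given the others contribute fully, the best deviation is to contribute 0 (any partial contribution still incurs the fine and gives up units whose private return 0.5167 is below 1).
Deviating from 56 to 0 saves 56 tokens but forfeits the deviator's share of the drop in the planting fund: 3.1/6 × 56 = 28.93.
So the deviation gain is 56 − 28.93 = 27.07, and the fine must be at least 27.07 tokens to wipe it out.

27.07 tokens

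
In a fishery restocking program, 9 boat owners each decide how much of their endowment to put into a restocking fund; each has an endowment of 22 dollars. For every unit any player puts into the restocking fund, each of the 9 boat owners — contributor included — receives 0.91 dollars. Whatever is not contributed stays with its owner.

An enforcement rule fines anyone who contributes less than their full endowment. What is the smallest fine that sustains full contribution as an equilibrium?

Given the others contribute fully, the best deviation is to contribute 0 (any partial contribution still incurs the fine and gives up units whose private return 0.91 is below 1).
Deviating from 22 to 0 saves 22 dollars but forfeits the deviator's share of the drop in the restocking fund: 0.91 × 22 = 20.02.
So the deviation gain is 22 − 20.02 = 1.98, and the fine must be at least 1.98 dollars to wipe it out.

1.98 dollars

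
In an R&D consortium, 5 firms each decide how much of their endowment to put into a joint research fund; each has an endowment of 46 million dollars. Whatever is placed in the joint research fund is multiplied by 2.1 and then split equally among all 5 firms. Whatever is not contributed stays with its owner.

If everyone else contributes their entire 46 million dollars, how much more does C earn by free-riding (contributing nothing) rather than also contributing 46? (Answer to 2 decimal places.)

26.68 million dollars

Switching from a contribution of 46 to 0 lets C keep an extra 46 million dollars, but lowers the joint research fund by 46, which costs C their own share of that drop: 2.1/5 × 46 = 19.32.
Net gain = 46 − 19.32 = 26.68. The private return per contributed unit (0.4200) is below 1, so free-riding is indeed the best response regardless of what the others do.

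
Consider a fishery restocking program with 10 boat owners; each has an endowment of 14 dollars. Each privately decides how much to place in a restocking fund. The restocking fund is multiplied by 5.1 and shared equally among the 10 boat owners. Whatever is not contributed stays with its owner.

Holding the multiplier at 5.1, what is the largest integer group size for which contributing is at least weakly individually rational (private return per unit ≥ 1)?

5

Private return per unit is 5.1/(group size), which is ≥ 1 whenever the group size is ≤ 5.1.
The largest such integer is 5.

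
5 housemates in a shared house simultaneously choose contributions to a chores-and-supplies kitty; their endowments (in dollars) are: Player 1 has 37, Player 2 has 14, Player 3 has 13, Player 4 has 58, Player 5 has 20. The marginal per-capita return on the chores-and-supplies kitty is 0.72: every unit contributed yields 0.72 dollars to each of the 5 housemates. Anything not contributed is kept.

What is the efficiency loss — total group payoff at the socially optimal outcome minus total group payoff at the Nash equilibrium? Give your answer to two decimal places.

The private return per contributed unit is 0.72 < 1 for everyone, so the Nash equilibrium is zero contribution and the group total is Σ E_j = 37 + 14 + 13 + 58 + 20 = 142.
Each contributed unit returns 3.600 to the group, so the social optimum is full contribution by everyone: group total = 3.600 × 142 = 511.20.
Efficiency loss = (3.600 − 1) × 142 = 369.20.

369.20 dollars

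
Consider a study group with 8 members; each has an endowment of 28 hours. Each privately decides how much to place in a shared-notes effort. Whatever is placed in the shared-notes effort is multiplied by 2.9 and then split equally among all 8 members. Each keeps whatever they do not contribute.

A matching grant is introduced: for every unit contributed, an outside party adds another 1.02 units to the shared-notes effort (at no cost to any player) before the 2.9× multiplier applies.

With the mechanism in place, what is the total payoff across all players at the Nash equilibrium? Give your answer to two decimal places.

The effective private return is 2.9 × 2.02 / 8 = 0.7323, which is still under 1, so the mechanism doesn't change anyone's dominant strategy: zero contribution.
Everyone keeps their endowment and the group total is 8 × 28 = 224.

224.00 hours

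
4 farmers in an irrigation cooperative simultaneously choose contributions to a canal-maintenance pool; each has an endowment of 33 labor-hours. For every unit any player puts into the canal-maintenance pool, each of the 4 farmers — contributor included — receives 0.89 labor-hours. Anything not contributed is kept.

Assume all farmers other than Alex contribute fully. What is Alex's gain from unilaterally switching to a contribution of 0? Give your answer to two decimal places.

3.63 labor-hours

Switching from a contribution of 33 to 0 lets Alex keep an extra 33 labor-hours, but lowers the canal-maintenance pool by 33, which costs Alex their own share of that drop: 0.89 × 33 = 29.37.
Net gain = 33 − 29.37 = 3.63. The private return per contributed unit (0.89) is below 1, so free-riding is indeed the best response regardless of what the others do.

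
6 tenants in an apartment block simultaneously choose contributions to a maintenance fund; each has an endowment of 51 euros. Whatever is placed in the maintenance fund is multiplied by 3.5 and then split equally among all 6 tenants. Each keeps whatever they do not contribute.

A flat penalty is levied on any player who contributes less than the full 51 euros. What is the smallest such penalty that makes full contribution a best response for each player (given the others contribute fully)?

Given the others contribute fully, the best deviation is to contribute 0 (any partial contribution still incurs the fine and gives up units whose private return 0.5833 is below 1).
Deviating from 51 to 0 saves 51 euros but forfeits the deviator's share of the drop in the maintenance fund: 3.5/6 × 51 = 29.75.
So the deviation gain is 51 − 29.75 = 21.25, and the fine must be at least 21.25 euros to wipe it out.

21.25 euros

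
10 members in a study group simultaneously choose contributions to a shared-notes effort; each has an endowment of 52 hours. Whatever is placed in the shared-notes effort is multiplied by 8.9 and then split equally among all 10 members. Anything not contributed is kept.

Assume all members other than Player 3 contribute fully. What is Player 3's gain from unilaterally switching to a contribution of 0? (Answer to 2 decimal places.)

Switching from a contribution of 52 to 0 lets Player 3 keep an extra 52 hours, but lowers the shared-notes effort by 52, which costs Player 3 their own share of that drop: 8.9/10 × 52 = 46.28.
Net gain = 52 − 46.28 = 5.72. The private return per contributed unit (0.8900) is below 1, so free-riding is indeed the best response regardless of what the others do.

5.72 hours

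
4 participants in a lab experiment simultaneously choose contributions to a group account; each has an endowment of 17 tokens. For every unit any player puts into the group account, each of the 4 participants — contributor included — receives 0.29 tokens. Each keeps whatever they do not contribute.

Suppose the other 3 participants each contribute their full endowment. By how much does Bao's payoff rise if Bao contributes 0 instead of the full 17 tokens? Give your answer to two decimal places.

12.07 tokens

Switching from a contribution of 17 to 0 lets Bao keep an extra 17 tokens, but lowers the group account by 17, which costs Bao their own share of that drop: 0.29 × 17 = 4.93.
Net gain = 17 − 4.93 = 12.07. The private return per contributed unit (0.29) is below 1, so free-riding is indeed the best response regardless of what the others do.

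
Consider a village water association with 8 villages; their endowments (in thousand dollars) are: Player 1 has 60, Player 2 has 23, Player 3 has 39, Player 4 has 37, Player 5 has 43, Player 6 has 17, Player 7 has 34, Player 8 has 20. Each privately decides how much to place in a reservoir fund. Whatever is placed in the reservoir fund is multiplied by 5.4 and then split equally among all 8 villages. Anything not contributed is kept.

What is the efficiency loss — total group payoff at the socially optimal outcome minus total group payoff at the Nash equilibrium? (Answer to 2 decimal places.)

1201.20 thousand dollars

The private return per contributed unit is 5.4/8 = 0.6750 < 1 for every player regardless of endowment, so the Nash equilibrium is zero contribution and the group total is Σ E_j = 60 + 23 + 39 + 37 + 43 + 17 + 34 + 20 = 273.
Each contributed unit returns 5.400 to the group, so the social optimum is full contribution by everyone: group total = 5.400 × 273 = 1474.20.
Efficiency loss = (5.400 − 1) × 273 = 1201.20.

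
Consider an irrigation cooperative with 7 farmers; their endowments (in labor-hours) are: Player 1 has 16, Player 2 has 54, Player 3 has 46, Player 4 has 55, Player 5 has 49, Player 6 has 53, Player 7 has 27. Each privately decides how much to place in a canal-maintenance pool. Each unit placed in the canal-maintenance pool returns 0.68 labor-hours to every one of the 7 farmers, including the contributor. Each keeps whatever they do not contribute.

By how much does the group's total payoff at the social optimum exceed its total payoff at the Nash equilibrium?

The private return per contributed unit is 0.68 < 1 for everyone, so the Nash equilibrium is zero contribution and the group total is Σ E_j = 16 + 54 + 46 + 55 + 49 + 53 + 27 = 300.
Each contributed unit returns 4.760 to the group, so the social optimum is full contribution by everyone: group total = 4.760 × 300 = 1428.00.
Efficiency loss = (4.760 − 1) × 300 = 1128.00.

1128.00 labor-hours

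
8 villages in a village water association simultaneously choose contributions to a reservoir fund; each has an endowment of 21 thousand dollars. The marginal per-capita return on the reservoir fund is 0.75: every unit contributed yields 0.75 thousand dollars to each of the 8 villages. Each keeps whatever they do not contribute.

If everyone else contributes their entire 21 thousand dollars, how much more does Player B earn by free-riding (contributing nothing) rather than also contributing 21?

5.25 thousand dollars

Switching from a contribution of 21 to 0 lets Player B keep an extra 21 thousand dollars, but lowers the reservoir fund by 21, which costs Player B their own share of that drop: 0.75 × 21 = 15.75.
Net gain = 21 − 15.75 = 5.25. The private return per contributed unit (0.75) is below 1, so free-riding is indeed the best response regardless of what the others do.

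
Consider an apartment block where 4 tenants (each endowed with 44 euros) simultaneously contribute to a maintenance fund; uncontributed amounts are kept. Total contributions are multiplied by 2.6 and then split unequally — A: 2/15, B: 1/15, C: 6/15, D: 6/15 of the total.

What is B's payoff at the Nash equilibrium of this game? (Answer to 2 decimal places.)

59.25 euros

For player j, contributing a unit is worthwhile iff 2.6 × (j's share) ≥ 1, i.e. iff j's share is at least 0.3846.
C and D clear that bar, contributing 44 each; the remaining 2 contribute 0. Total contributed: 88.
B keeps 44 and receives 2.6 × 88 × 1/15 = 15.25 from the maintenance fund, for a payoff of 59.25.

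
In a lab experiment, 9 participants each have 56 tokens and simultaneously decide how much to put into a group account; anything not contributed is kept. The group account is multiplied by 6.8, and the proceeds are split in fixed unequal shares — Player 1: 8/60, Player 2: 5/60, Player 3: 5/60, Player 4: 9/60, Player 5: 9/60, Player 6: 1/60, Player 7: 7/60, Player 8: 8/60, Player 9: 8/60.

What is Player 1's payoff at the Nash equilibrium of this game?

157.55 tokens

For player j, contributing a unit is worthwhile iff 6.8 × (j's share) ≥ 1, i.e. iff j's share is at least 0.1471.
Player 4 and Player 5 clear that bar, contributing 56 each; the remaining 7 contribute 0. Total contributed: 112.
Player 1 keeps 56 and receives 6.8 × 112 × 8/60 = 101.55 from the group account, for a payoff of 157.55.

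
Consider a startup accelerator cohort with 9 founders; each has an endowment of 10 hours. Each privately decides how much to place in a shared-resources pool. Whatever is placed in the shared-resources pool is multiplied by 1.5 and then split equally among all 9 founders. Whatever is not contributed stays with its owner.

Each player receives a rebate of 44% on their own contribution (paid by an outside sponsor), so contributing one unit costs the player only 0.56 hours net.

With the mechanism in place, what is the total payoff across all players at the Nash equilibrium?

Even with the mechanism, each unit contributed returns only (1.5/9) / 0.56 = 0.2976 per unit of net cost, so contributing nothing is still dominant.
At the Nash equilibrium no one contributes; group total payoff = 9 × 10 = 90.

90.00 hours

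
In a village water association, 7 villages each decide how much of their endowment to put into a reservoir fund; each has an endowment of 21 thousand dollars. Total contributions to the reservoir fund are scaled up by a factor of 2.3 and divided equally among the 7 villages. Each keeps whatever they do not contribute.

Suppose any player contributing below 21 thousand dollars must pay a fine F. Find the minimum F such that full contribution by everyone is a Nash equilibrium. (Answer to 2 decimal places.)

Given the others contribute fully, the best deviation is to contribute 0 (any partial contribution still incurs the fine and gives up units whose private return 0.3286 is below 1).
Deviating from 21 to 0 saves 21 thousand dollars but forfeits the deviator's share of the drop in the reservoir fund: 2.3/7 × 21 = 6.90.
So the deviation gain is 21 − 6.90 = 14.10, and the fine must be at least 14.10 thousand dollars to wipe it out.

14.10 thousand dollars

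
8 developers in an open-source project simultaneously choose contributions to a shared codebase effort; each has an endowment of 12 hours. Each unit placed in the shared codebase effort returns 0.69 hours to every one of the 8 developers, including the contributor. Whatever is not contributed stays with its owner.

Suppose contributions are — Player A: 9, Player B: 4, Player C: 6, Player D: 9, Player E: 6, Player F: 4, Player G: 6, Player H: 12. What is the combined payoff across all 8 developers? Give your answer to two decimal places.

349.12 hours

Total contributed: 9 + 4 + 6 + 9 + 6 + 4 + 6 + 12 = 56; total kept: 8 × 12 − 56 = 40.
The shared codebase effort pays out 0.69 × 8 × 56 = 309.12 in aggregate.
Group total = 40 + 309.12 = 349.12.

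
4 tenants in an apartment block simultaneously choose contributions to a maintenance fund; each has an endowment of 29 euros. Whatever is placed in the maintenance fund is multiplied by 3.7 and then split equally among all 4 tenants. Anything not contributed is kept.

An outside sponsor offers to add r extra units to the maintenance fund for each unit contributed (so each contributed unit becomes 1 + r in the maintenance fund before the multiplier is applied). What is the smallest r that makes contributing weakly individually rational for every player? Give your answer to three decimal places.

0.081

With matching at rate r, one contributed unit becomes (1 + r) in the maintenance fund and returns 3.7 × (1 + r) / 4 to the contributor.
Setting this equal to 1: 1 + r = 4/3.7 = 1.0811.
So the minimum matching rate is r = 1.0811 − 1 = 0.081.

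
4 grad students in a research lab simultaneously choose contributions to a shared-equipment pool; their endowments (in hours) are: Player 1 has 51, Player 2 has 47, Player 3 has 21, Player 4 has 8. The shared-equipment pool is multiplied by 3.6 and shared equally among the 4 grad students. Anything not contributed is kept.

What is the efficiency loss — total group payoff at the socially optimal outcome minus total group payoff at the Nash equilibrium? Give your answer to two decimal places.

330.20 hours

The private return per contributed unit is 3.6/4 = 0.9000 < 1 for every player regardless of endowment, so the Nash equilibrium is zero contribution and the group total is Σ E_j = 51 + 47 + 21 + 8 = 127.
Each contributed unit returns 3.600 to the group, so the social optimum is full contribution by everyone: group total = 3.600 × 127 = 457.20.
Efficiency loss = (3.600 − 1) × 127 = 330.20.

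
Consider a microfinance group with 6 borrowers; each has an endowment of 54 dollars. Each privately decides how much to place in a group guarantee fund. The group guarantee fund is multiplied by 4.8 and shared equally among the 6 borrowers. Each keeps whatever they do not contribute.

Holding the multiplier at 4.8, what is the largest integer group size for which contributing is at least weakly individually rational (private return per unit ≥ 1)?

4

Private return per unit is 4.8/(group size), which is ≥ 1 whenever the group size is ≤ 4.8.
The largest such integer is 4.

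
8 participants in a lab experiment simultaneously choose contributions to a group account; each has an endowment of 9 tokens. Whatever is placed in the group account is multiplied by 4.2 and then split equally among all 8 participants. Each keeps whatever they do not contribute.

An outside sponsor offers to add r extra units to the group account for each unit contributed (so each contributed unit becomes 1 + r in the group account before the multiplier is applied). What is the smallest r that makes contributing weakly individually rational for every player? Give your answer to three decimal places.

With matching at rate r, one contributed unit becomes (1 + r) in the group account and returns 4.2 × (1 + r) / 8 to the contributor.
Setting this equal to 1: 1 + r = 8/4.2 = 1.9048.
So the minimum matching rate is r = 1.9048 − 1 = 0.905.

0.905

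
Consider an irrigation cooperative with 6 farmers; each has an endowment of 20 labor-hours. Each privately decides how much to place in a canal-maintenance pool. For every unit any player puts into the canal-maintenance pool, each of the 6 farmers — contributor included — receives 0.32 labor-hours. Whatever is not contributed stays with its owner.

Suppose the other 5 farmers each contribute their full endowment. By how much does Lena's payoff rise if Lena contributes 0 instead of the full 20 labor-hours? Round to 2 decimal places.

Switching from a contribution of 20 to 0 lets Lena keep an extra 20 labor-hours, but lowers the canal-maintenance pool by 20, which costs Lena their own share of that drop: 0.32 × 20 = 6.40.
Net gain = 20 − 6.40 = 13.60. The private return per contributed unit (0.32) is below 1, so free-riding is indeed the best response regardless of what the others do.

13.60 labor-hours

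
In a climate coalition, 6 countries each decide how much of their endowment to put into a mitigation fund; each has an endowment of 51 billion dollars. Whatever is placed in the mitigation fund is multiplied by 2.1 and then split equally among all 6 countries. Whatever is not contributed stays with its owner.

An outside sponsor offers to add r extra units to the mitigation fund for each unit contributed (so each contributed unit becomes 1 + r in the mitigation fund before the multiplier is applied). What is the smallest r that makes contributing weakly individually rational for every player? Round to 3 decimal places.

With matching at rate r, one contributed unit becomes (1 + r) in the mitigation fund and returns 2.1 × (1 + r) / 6 to the contributor.
Setting this equal to 1: 1 + r = 6/2.1 = 2.8571.
So the minimum matching rate is r = 2.8571 − 1 = 1.857.

1.857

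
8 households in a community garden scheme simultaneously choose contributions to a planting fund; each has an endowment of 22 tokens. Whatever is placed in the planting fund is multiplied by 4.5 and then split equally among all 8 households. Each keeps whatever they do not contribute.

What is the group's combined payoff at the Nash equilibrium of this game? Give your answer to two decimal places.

Each contributed unit returns 4.5/8 = 0.5625 to its contributor — below 1 — so contributing 0 is dominant for every player. At the Nash equilibrium everyone keeps their 22, and the group total is 8 × 22 = 176.

176.00 tokens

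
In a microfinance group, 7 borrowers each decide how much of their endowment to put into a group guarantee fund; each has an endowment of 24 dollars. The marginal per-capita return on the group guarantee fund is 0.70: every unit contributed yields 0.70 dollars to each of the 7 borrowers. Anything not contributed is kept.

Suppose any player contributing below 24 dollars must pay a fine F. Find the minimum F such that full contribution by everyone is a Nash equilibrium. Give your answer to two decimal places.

7.20 dollars

Given the others contribute fully, the best deviation is to contribute 0 (any partial contribution still incurs the fine and gives up units whose private return 0.70 is below 1).
Deviating from 24 to 0 saves 24 dollars but forfeits the deviator's share of the drop in the group guarantee fund: 0.70 × 24 = 16.80.
So the deviation gain is 24 − 16.80 = 7.20, and the fine must be at least 7.20 dollars to wipe it out.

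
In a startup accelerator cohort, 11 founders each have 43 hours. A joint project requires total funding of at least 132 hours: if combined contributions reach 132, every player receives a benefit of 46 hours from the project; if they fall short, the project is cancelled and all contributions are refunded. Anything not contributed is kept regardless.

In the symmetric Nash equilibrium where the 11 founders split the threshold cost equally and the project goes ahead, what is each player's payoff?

77 hours

Equal share of the threshold: 132/11 = 12.
At this profile no one gains by cutting their contribution: any cut drops the total below 132, the project is cancelled, contributions are refunded, and the deviator ends with 43, which is less than 43 − 12 + 46 = 77. Contributing more than 12 just wastes the excess. So contributing exactly 12 is a best response.
Each player's payoff: 43 − 12 + 46 = 77.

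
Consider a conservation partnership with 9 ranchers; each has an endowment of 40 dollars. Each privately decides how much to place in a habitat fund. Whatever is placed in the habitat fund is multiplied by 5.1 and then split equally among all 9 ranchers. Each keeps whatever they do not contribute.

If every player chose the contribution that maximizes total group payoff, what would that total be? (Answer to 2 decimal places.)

Each contributed unit returns 5.100 to the group as a whole (0.5667 to each of 9 players), which exceeds 1, so the social optimum is full contribution: group total = 5.100 × 360 = 1836.00.

1836.00 dollars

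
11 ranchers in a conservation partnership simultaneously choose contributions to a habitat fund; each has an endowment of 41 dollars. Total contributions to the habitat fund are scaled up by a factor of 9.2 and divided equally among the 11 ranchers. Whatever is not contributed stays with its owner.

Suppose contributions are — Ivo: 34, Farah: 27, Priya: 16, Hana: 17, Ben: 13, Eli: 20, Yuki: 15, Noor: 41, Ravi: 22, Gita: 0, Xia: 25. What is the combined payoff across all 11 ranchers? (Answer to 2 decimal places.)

2337.00 dollars

Total contributed: 34 + 27 + 16 + 17 + 13 + 20 + 15 + 41 + 22 + 0 + 25 = 230; total kept: 11 × 41 − 230 = 221.
The habitat fund pays out 9.2 × 230 = 2116.00 in aggregate.
Group total = 221 + 2116.00 = 2337.00.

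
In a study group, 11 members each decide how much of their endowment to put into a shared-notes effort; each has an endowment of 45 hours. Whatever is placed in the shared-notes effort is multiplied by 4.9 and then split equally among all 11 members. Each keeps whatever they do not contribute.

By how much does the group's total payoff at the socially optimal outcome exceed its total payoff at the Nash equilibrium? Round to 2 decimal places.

Each contributed unit returns 4.9/11 = 0.4455 to its contributor — below 1 — so contributing 0 is dominant for every player. At the Nash equilibrium everyone keeps their 45, and the group total is 11 × 45 = 495.
Each contributed unit returns 4.900 to the group as a whole (0.4455 to each of 11 players), which exceeds 1, so the social optimum is full contribution: group total = 4.900 × 495 = 2425.50.
Efficiency loss = 2425.50 − 495 = 1930.50.

1930.50 hours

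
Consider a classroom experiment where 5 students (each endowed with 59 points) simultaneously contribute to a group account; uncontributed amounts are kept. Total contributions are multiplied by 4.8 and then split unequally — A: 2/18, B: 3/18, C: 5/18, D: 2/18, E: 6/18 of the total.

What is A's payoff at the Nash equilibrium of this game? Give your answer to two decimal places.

121.93 points

Player j's private return per contributed unit is 4.8 × (j's share). Contributing is weakly dominant for j when that share is at least 1/4.8 = 0.2083, and contributing 0 is dominant otherwise.
The shares above 0.2083 belong to C and E, contributing 59 each; the remaining 3 contribute 0. Total contributed: 118.
A keeps 59 and receives 4.8 × 118 × 2/18 = 62.93 from the group account, for a payoff of 121.93.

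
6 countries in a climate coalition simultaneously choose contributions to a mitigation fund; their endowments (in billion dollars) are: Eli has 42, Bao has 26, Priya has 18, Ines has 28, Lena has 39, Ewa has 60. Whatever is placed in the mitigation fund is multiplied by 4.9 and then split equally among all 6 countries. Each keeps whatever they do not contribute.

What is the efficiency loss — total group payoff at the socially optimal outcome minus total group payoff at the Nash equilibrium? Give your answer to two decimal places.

The private return per contributed unit is 4.9/6 = 0.8167 < 1 for every player regardless of endowment, so the Nash equilibrium is zero contribution and the group total is Σ E_j = 42 + 26 + 18 + 28 + 39 + 60 = 213.
Each contributed unit returns 4.900 to the group, so the social optimum is full contribution by everyone: group total = 4.900 × 213 = 1043.70.
Efficiency loss = (4.900 − 1) × 213 = 830.70.

830.70 billion dollars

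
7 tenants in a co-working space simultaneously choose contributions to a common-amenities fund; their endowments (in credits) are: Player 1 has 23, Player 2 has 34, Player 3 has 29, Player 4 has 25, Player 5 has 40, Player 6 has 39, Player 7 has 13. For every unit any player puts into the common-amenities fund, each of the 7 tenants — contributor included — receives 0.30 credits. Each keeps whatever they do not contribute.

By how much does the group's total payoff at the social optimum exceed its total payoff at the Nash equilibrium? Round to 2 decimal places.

The private return per contributed unit is 0.30 < 1 for everyone, so the Nash equilibrium is zero contribution and the group total is Σ E_j = 23 + 34 + 29 + 25 + 40 + 39 + 13 = 203.
Each contributed unit returns 2.100 to the group, so the social optimum is full contribution by everyone: group total = 2.100 × 203 = 426.30.
Efficiency loss = (2.100 − 1) × 203 = 223.30.

223.30 credits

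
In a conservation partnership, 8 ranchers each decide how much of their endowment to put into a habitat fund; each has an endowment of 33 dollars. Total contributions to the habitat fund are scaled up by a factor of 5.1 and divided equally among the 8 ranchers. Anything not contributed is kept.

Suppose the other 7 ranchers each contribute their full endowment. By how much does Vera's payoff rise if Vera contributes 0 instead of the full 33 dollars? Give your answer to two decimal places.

Switching from a contribution of 33 to 0 lets Vera keep an extra 33 dollars, but lowers the habitat fund by 33, which costs Vera their own share of that drop: 5.1/8 × 33 = 21.04.
Net gain = 33 − 21.04 = 11.96. The private return per contributed unit (0.6375) is below 1, so free-riding is indeed the best response regardless of what the others do.

11.96 dollars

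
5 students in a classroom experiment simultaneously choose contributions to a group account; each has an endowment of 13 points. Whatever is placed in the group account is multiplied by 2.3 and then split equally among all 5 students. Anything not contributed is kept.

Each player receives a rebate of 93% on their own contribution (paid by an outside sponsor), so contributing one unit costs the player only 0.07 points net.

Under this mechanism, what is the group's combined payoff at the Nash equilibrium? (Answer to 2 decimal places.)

With the mechanism, a contributed unit returns (2.3/5) / 0.07 = 6.5714 per unit of net cost to the contributor — now above 1 — so contributing fully is weakly dominant for every player.
So the Nash equilibrium is full contribution by all 5; the group earns 5 × (13 × 0.93 + 2.3 × 13) = 209.95.

209.95 points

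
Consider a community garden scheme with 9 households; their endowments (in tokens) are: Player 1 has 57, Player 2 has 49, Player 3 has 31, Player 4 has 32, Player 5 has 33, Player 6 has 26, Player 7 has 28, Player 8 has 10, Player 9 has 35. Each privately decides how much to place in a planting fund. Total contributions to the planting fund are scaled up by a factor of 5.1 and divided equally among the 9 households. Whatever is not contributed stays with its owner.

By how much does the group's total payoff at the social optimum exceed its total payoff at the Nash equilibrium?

The private return per contributed unit is 5.1/9 = 0.5667 < 1 for every player regardless of endowment, so the Nash equilibrium is zero contribution and the group total is Σ E_j = 57 + 49 + 31 + 32 + 33 + 26 + 28 + 10 + 35 = 301.
Each contributed unit returns 5.100 to the group, so the social optimum is full contribution by everyone: group total = 5.100 × 301 = 1535.10.
Efficiency loss = (5.100 − 1) × 301 = 1234.10.

1234.10 tokens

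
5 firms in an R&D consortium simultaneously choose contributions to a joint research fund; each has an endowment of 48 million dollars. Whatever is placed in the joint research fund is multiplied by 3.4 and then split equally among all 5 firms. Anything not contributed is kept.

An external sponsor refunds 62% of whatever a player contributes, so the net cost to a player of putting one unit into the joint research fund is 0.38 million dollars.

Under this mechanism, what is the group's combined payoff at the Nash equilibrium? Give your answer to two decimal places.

964.80 million dollars

With the mechanism, a contributed unit returns (3.4/5) / 0.38 = 1.7895 per unit of net cost to the contributor — now above 1 — so contributing fully is weakly dominant for every player.
So the Nash equilibrium is full contribution by all 5; the group earns 5 × (48 × 0.62 + 3.4 × 48) = 964.80.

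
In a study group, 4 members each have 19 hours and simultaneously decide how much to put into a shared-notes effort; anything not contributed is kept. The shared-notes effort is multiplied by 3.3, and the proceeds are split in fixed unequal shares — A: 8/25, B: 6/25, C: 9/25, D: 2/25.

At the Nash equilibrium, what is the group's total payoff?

163.40 hours

Player j's private return per contributed unit is 3.3 × (j's share). Contributing is weakly dominant for j when that share is at least 1/3.3 = 0.3030, and contributing 0 is dominant otherwise.
The shares above 0.3030 belong to A and C, contributing 19 each; the remaining 2 contribute 0. Total contributed: 38.
The shared-notes effort pays out 3.3 × 38 = 125.40 in total (split across the unequal shares, but the aggregate is all that matters for the group sum).
The 2 free-riders keep 19 each, adding 38. Group total = 38 + 125.40 = 163.40.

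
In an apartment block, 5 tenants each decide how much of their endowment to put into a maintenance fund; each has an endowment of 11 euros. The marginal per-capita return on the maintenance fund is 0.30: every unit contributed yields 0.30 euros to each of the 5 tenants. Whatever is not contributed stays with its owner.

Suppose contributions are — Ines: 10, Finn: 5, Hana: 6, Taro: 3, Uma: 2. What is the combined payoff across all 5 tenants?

68.00 euros

Total contributed: 10 + 5 + 6 + 3 + 2 = 26; total kept: 5 × 11 − 26 = 29.
The maintenance fund pays out 0.30 × 5 × 26 = 39.00 in aggregate.
Group total = 29 + 39.00 = 68.00.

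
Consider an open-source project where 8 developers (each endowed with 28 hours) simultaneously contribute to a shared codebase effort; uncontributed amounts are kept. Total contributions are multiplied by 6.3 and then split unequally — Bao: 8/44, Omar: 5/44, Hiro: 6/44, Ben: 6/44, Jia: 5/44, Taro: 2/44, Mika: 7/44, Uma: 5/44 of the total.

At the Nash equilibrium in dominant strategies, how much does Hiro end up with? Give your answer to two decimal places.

A player with share s gets back 6.3·s per unit contributed, so full contribution is dominant for anyone with s > 1/6.3 = 0.1587 and zero contribution is dominant for anyone below.
Bao and Mika are above the threshold, contributing 28 each; the remaining 6 contribute 0. Total contributed: 56.
Hiro keeps 28 and receives 6.3 × 56 × 6/44 = 48.11 from the shared codebase effort, for a payoff of 76.11.

76.11 hours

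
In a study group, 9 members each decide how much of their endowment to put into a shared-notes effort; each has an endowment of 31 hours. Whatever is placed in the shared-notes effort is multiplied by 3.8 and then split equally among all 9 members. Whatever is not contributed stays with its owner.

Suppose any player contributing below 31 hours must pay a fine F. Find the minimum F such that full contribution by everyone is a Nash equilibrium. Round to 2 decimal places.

17.91 hours

Given the others contribute fully, the best deviation is to contribute 0 (any partial contribution still incurs the fine and gives up units whose private return 0.4222 is below 1).
Deviating from 31 to 0 saves 31 hours but forfeits the deviator's share of the drop in the shared-notes effort: 3.8/9 × 31 = 13.09.
So the deviation gain is 31 − 13.09 = 17.91, and the fine must be at least 17.91 hours to wipe it out.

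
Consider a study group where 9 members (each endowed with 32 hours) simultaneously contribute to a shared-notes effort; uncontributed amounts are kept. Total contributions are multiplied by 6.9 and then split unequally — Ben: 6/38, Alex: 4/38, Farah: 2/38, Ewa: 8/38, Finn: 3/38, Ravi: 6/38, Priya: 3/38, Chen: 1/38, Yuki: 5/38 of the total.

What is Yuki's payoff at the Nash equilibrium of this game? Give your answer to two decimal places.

For player j, contributing a unit is worthwhile iff 6.9 × (j's share) ≥ 1, i.e. iff j's share is at least 0.1449.
The shares above 0.1449 belong to Ben, Ewa and Ravi, contributing 32 each; the remaining 6 contribute 0. Total contributed: 96.
Yuki keeps 32 and receives 6.9 × 96 × 5/38 = 87.16 from the shared-notes effort, for a payoff of 119.16.

119.16 hours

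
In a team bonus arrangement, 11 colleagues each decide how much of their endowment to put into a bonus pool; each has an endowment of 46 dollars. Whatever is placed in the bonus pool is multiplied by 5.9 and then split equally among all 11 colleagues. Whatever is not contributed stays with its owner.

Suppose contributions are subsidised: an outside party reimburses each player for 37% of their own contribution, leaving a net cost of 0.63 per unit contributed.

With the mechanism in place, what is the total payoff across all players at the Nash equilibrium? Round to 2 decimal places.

Even with the mechanism, each unit contributed returns only (5.9/11) / 0.63 = 0.8514 per unit of net cost, so contributing nothing is still dominant.
At the Nash equilibrium no one contributes; group total payoff = 11 × 46 = 506.

506.00 dollars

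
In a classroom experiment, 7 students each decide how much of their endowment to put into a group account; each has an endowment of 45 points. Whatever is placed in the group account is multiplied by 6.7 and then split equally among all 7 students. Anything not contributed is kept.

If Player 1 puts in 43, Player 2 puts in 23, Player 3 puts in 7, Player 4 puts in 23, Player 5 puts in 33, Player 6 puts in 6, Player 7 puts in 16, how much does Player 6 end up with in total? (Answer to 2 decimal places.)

183.53 points

Total contributed: 43 + 23 + 7 + 23 + 33 + 6 + 16 = 151.
Each receives 6.7 × 151 / 7 = 144.53 from the group account.
Player 6 keeps 45 − 6 = 39, so Player 6's payoff is 39 + 144.53 = 183.53.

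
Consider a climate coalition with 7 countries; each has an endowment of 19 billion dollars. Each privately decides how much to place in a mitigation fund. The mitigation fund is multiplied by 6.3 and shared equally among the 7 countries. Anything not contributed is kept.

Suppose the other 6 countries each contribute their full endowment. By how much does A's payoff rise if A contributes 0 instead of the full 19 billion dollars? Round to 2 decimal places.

1.90 billion dollars

Switching from a contribution of 19 to 0 lets A keep an extra 19 billion dollars, but lowers the mitigation fund by 19, which costs A their own share of that drop: 6.3/7 × 19 = 17.10.
Net gain = 19 − 17.10 = 1.90. The private return per contributed unit (0.9000) is below 1, so free-riding is indeed the best response regardless of what the others do.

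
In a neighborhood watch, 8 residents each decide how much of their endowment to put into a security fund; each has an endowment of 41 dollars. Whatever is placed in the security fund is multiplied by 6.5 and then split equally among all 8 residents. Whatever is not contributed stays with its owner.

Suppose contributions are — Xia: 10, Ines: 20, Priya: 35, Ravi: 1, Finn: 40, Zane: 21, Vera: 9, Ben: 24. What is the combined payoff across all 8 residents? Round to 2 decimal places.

1208.00 dollars

Total contributed: 10 + 20 + 35 + 1 + 40 + 21 + 9 + 24 = 160; total kept: 8 × 41 − 160 = 168.
The security fund pays out 6.5 × 160 = 1040.00 in aggregate.
Group total = 168 + 1040.00 = 1208.00.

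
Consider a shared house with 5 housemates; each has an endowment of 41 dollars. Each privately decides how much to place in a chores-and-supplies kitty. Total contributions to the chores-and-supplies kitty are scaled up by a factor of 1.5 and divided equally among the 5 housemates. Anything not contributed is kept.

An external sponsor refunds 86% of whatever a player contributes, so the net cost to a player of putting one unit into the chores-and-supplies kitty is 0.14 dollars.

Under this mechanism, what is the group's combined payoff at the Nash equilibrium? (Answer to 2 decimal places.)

483.80 dollars

With the mechanism, a contributed unit returns (1.5/5) / 0.14 = 2.1429 per unit of net cost to the contributor — now above 1 — so contributing fully is weakly dominant for every player.
At the Nash equilibrium everyone contributes 41. Group total payoff = 5 × (41 × 0.86 + 1.5 × 41) = 483.80.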